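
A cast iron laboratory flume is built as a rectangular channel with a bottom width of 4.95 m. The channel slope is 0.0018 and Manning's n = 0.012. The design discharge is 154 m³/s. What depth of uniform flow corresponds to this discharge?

y_n = 6.05 m

Manning's equation rearranged: A R^(2/3) = nQ / (1·√S) = 0.012 × 154 / (√0.0018) = 43.56.
Try y = 4.62 m: A R^(2/3) = 31.44 — short.
Try y = 7.17 m: A R^(2/3) = 53.29 — over.
Try y = 6.05 m: A R^(2/3) = 43.6 — ≈ 43.56.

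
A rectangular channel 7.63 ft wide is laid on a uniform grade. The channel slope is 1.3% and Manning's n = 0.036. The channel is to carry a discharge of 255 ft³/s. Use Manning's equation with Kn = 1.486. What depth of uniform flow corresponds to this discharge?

y_n = 4.41 ft

Manning's equation rearranged: A R^(2/3) = nQ / (1.486·√S) = 0.036 × 255 / (1.486 × √0.013) = 54.18.
Trying y = 3.11 ft: A R^(2/3) = 33.98 — too small.
Trying y = 5.17 ft: A R^(2/3) = 66.63 — too large.
Trying y = 4.41 ft: A R^(2/3) = 54.22 — matches.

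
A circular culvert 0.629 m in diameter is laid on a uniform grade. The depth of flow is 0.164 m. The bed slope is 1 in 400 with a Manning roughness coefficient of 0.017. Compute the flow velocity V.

For a circular section of diameter D = 0.629 m at depth y = 0.164 m, the central angle is θ = 2 arccos(1 − 2y/D) = 2.144 rad. Then A = (D²/8)(θ − sin θ) = 0.06445 m² and P = Dθ/2 = 0.6742 m.
Hydraulic radius R = A/P = 0.06445/0.6742 = 0.0956 m.
From Manning's equation, V = (1/n) R^(2/3) S^(1/2) = (1/0.017) × 0.0956^(2/3) × 0.0025^(1/2) = 0.615 m/s.

V = 0.615 m/s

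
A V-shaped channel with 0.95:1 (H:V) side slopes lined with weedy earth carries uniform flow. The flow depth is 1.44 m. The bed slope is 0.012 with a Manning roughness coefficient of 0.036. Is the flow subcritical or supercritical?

For a triangular section with side slope z = 0.95: A = zy² = 0.95×1.44² = 1.97 m²; P = 2y√(1+z²) = 2×1.44×1.379 = 3.972 m.
Hydraulic radius R = A/P = 1.97/3.972 = 0.4959 m.
V = (1/n) R^(2/3) √S = (1/0.036) × 0.4959^(2/3) × √0.012 = 1.906 m/s. Hydraulic depth D_h = A/T = 1.97/2.736 = 0.72 m.
Froude number Fr = V/√(g·D_h) = 1.906/√(9.81×0.72) = 0.717, which is less than 1, so the flow is subcritical.

subcritical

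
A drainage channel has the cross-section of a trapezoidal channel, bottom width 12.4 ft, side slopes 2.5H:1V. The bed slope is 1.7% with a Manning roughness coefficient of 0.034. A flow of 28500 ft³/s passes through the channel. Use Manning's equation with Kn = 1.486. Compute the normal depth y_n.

Manning's equation rearranged: A R^(2/3) = nQ / (1.486·√S) = 0.034 × 28500 / (1.486 × √0.017) = 5001.
Trying y = 20.9 ft: A R^(2/3) = 6607 — high.
Trying y = 15.1 ft: A R^(2/3) = 3049 — low.
Trying y = 18.6 ft: A R^(2/3) = 4994 — ≈ 5001.

y_n = 18.6 ft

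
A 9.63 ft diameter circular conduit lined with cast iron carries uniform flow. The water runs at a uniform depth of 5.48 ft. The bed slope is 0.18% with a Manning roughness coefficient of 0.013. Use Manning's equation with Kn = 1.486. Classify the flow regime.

For a circular section of diameter D = 9.63 ft at depth y = 5.48 ft, the central angle is θ = 2 arccos(1 − 2y/D) = 3.419 rad. Then A = (D²/8)(θ − sin θ) = 42.8 ft² and P = Dθ/2 = 16.46 ft.
Hydraulic radius R = A/P = 42.8/16.46 = 2.6 ft.
V = (1.486/n) R^(2/3) √S = (1.486/0.013) × 2.6^(2/3) × √0.0018 = 9.17 ft/s. Hydraulic depth D_h = A/T = 42.8/9.538 = 4.488 ft.
Froude number Fr = V/√(g·D_h) = 9.17/√(32.2×4.488) = 0.763, which is less than 1, so the flow is subcritical.

subcritical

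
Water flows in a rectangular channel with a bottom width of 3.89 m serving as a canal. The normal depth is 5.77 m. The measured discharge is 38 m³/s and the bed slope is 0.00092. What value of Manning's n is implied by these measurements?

n = 0.023

Flow area A = b·y = 3.89 × 5.77 = 22.45 m². Wetted perimeter P = b + 2y = 3.89 + 2×5.77 = 15.43 m.
Hydraulic radius R = A/P = 22.45/15.43 = 1.455 m.
Rearranging Manning's equation: n = (1/Q) A R^(2/3) S^(1/2) = (1/38) × 22.45 × 1.455^(2/3) × √0.00092 = 0.023.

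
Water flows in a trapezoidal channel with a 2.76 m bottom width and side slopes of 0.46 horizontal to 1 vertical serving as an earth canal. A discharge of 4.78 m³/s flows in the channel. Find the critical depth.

At critical depth, Q² T / (g A³) = 1, i.e. A³/T = Q²/g = 4.78²/9.81 = 2.329.
Trying y = 0.445 m: A³/T = 0.7245 — too small.
Trying y = 0.761 m: A³/T = 3.832 — too large.
Trying y = 0.649 m: A³/T = 2.33 — close enough.

y_c = 0.649 m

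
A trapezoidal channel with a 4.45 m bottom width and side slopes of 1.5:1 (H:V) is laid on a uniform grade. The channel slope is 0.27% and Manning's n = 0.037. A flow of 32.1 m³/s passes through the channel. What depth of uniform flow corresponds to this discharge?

Manning's equation rearranged: A R^(2/3) = nQ / (1·√S) = 0.037 × 32.1 / (√0.0027) = 22.86.
At y = 2.71 m: A R^(2/3) = 31.86 — high.
At y = 1.99 m: A R^(2/3) = 17.38 — low.
At y = 2.29 m: A R^(2/3) = 22.82 — close enough.

y_n = 2.29 m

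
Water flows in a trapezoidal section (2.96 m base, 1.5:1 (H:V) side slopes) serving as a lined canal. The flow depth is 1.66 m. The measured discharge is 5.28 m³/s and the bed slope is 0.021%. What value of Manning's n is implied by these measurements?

With bottom width b = 2.96 m and side slope z = 1.5: A = (b + zy)y = (2.96 + 1.5×1.66)×1.66 = 9.047 m²; P = b + 2y√(1+z²) = 2.96 + 2×1.66×1.803 = 8.945 m.
Hydraulic radius R = A/P = 9.047/8.945 = 1.011 m.
Rearranging Manning's equation: n = (1/Q) A R^(2/3) S^(1/2) = (1/5.28) × 9.047 × 1.011^(2/3) × √0.00021 = 0.025.

n = 0.025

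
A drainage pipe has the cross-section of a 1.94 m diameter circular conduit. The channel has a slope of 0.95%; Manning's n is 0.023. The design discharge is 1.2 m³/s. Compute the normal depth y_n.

Manning's equation rearranged: A R^(2/3) = nQ / (1·√S) = 0.023 × 1.2 / (√0.0095) = 0.2832.
At y = 0.588 m: A R^(2/3) = 0.3645 — over.
At y = 0.517 m: A R^(2/3) = 0.2836 — close enough.

y_n = 0.517 m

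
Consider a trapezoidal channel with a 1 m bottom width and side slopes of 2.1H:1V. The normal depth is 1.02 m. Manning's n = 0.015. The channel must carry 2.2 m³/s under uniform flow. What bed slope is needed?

S = 0.000231

With bottom width b = 1 m and side slope z = 2.1: A = (b + zy)y = (1 + 2.1×1.02)×1.02 = 3.205 m²; P = b + 2y√(1+z²) = 1 + 2×1.02×2.326 = 5.745 m.
Hydraulic radius R = A/P = 3.205/5.745 = 0.5579 m.
From Manning's equation, S = [nQ / (1 A R^(2/3))]² = [0.015 × 2.2 / (1 × 3.205 × 0.5579^(2/3))]² = 0.000231.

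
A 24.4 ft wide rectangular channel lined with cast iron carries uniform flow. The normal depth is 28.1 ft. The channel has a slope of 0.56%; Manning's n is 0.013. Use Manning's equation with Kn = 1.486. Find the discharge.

Q = 24400 ft³/s

Flow area A = b·y = 24.4 × 28.1 = 685.6 ft². Wetted perimeter P = b + 2y = 24.4 + 2×28.1 = 80.6 ft.
Hydraulic radius R = A/P = 685.6/80.6 = 8.507 ft.
Manning's equation: Q = (1.486/n) A R^(2/3) S^(1/2) = (1.486/0.013) × 685.6 × 8.507^(2/3) × 0.0056^(1/2) = 24400 ft³/s.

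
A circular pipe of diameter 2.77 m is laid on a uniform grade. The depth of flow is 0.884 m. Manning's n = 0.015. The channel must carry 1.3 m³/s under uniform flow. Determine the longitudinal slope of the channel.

S = 0.000351

For a circular section of diameter D = 2.77 m at depth y = 0.884 m, the central angle is θ = 2 arccos(1 − 2y/D) = 2.401 rad. Then A = (D²/8)(θ − sin θ) = 1.656 m² and P = Dθ/2 = 3.326 m.
Hydraulic radius R = A/P = 1.656/3.326 = 0.498 m.
From Manning's equation, S = [nQ / (1 A R^(2/3))]² = [0.015 × 1.3 / (1 × 1.656 × 0.498^(2/3))]² = 0.000351.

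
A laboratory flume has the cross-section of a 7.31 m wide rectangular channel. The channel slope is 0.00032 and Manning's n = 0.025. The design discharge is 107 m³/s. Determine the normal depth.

Manning's equation rearranged: A R^(2/3) = nQ / (1·√S) = 0.025 × 107 / (√0.00032) = 149.5.
At y = 12.7 m: A R^(2/3) = 186.1 — over.
At y = 10.5 m: A R^(2/3) = 149.2 — close enough.

y_n = 10.5 m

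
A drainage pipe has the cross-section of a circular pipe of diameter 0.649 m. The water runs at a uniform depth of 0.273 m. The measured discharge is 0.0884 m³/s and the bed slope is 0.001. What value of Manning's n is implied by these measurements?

n = 0.013

For a circular section of diameter D = 0.649 m at depth y = 0.273 m, the central angle is θ = 2 arccos(1 − 2y/D) = 2.823 rad. Then A = (D²/8)(θ − sin θ) = 0.1321 m² and P = Dθ/2 = 0.916 m.
Hydraulic radius R = A/P = 0.1321/0.916 = 0.1442 m.
Rearranging Manning's equation: n = (1/Q) A R^(2/3) S^(1/2) = (1/0.0884) × 0.1321 × 0.1442^(2/3) × √0.001 = 0.013.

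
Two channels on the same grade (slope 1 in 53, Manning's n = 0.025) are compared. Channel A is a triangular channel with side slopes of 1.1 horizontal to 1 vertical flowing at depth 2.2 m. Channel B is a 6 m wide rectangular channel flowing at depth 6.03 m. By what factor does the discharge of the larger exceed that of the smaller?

Channel A: For a triangular section with side slope z = 1.1: A = zy² = 1.1×2.2² = 5.324 m²; P = 2y√(1+z²) = 2×2.2×1.487 = 6.541 m. Hydraulic radius R = A/P = 5.324/6.541 = 0.8139 m. Q_A = (1/0.025)·5.324·0.8139^(2/3)·√0.01887 = 25.5 m³/s.
Channel B: Flow area A = b·y = 6 × 6.03 = 36.18 m². Wetted perimeter P = b + 2y = 6 + 2×6.03 = 18.06 m. Hydraulic radius R = A/P = 36.18/18.06 = 2.003 m. Q_B = (1/0.025)·36.18·2.003^(2/3)·√0.01887 = 315.9 m³/s.
The larger discharge is 315.9 m³/s and the smaller is 25.5 m³/s; the ratio is 12.4.

12.4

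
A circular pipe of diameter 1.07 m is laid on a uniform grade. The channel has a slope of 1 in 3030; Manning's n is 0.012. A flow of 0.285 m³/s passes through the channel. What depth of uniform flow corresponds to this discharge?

y_n = 0.538 m

Manning's equation rearranged: A R^(2/3) = nQ / (1·√S) = 0.012 × 0.285 / (√0.00033) = 0.1883.
Try y = 0.591 m: A R^(2/3) = 0.2202 — too large.
Try y = 0.476 m: A R^(2/3) = 0.1524 — too small.
Try y = 0.538 m: A R^(2/3) = 0.1884 — ≈ 0.1883.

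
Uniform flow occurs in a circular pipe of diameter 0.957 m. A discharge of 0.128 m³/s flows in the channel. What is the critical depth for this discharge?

At critical depth, Q² T / (g A³) = 1, i.e. A³/T = Q²/g = 0.128²/9.81 = 0.00167.
At y = 0.167 m: A³/T = 0.0008217 — too small.
At y = 0.236 m: A³/T = 0.003181 — too large.
At y = 0.2 m: A³/T = 0.001667 — close enough.

y_c = 0.2 m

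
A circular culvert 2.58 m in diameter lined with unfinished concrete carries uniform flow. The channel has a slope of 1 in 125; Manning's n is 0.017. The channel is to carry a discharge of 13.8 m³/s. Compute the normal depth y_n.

y_n = 1.55 m

Manning's equation rearranged: A R^(2/3) = nQ / (1·√S) = 0.017 × 13.8 / (√0.008) = 2.623.
Try y = 1.16 m: A R^(2/3) = 1.623 — short.
Try y = 1.55 m: A R^(2/3) = 2.627 — ≈ 2.623.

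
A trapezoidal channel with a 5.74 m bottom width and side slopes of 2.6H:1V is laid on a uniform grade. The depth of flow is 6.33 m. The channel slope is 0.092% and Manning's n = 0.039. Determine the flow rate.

Q = 248 m³/s

With bottom width b = 5.74 m and side slope z = 2.6: A = (b + zy)y = (5.74 + 2.6×6.33)×6.33 = 140.5 m²; P = b + 2y√(1+z²) = 5.74 + 2×6.33×2.786 = 41.01 m.
Hydraulic radius R = A/P = 140.5/41.01 = 3.427 m.
Manning's equation: Q = (1/n) A R^(2/3) S^(1/2) = (1/0.039) × 140.5 × 3.427^(2/3) × 0.00092^(1/2) = 248 m³/s.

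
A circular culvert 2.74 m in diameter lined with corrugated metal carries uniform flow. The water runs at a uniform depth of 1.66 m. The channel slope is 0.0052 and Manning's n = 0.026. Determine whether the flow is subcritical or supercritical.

subcritical

For a circular section of diameter D = 2.74 m at depth y = 1.66 m, the central angle is θ = 2 arccos(1 − 2y/D) = 3.568 rad. Then A = (D²/8)(θ − sin θ) = 3.737 m² and P = Dθ/2 = 4.888 m.
Hydraulic radius R = A/P = 3.737/4.888 = 0.7644 m.
V = (1/n) R^(2/3) √S = (1/0.026) × 0.7644^(2/3) × √0.0052 = 2.319 m/s. Hydraulic depth D_h = A/T = 3.737/2.678 = 1.395 m.
Froude number Fr = V/√(g·D_h) = 2.319/√(9.81×1.395) = 0.627, which is less than 1, so the flow is subcritical.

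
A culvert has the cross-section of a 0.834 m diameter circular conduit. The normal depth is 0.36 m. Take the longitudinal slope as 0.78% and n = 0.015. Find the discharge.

For a circular section of diameter D = 0.834 m at depth y = 0.36 m, the central angle is θ = 2 arccos(1 − 2y/D) = 2.867 rad. Then A = (D²/8)(θ − sin θ) = 0.2258 m² and P = Dθ/2 = 1.196 m.
Hydraulic radius R = A/P = 0.2258/1.196 = 0.1888 m.
Manning's equation: Q = (1/n) A R^(2/3) S^(1/2) = (1/0.015) × 0.2258 × 0.1888^(2/3) × 0.0078^(1/2) = 0.437 m³/s.

Q = 0.437 m³/s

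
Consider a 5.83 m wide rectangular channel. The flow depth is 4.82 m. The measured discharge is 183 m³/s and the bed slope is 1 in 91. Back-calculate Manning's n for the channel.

Flow area A = b·y = 5.83 × 4.82 = 28.1 m². Wetted perimeter P = b + 2y = 5.83 + 2×4.82 = 15.47 m.
Hydraulic radius R = A/P = 28.1/15.47 = 1.816 m.
Rearranging Manning's equation: n = (1/Q) A R^(2/3) S^(1/2) = (1/183) × 28.1 × 1.816^(2/3) × √0.01099 = 0.024.

n = 0.024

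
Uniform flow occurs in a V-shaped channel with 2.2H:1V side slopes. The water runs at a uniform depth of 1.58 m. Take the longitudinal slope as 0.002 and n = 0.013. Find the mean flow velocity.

V = 2.76 m/s

For a triangular section with side slope z = 2.2: A = zy² = 2.2×1.58² = 5.492 m²; P = 2y√(1+z²) = 2×1.58×2.417 = 7.636 m.
Hydraulic radius R = A/P = 5.492/7.636 = 0.7192 m.
From Manning's equation, V = (1/n) R^(2/3) S^(1/2) = (1/0.013) × 0.7192^(2/3) × 0.002^(1/2) = 2.76 m/s.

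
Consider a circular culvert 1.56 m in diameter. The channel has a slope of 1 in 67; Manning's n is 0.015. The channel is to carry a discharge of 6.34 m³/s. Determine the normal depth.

Manning's equation rearranged: A R^(2/3) = nQ / (1·√S) = 0.015 × 6.34 / (√0.01493) = 0.7784.
Trying y = 0.806 m: A R^(2/3) = 0.5391 — too small.
Trying y = 1.28 m: A R^(2/3) = 1.021 — too large.
Trying y = 1.02 m: A R^(2/3) = 0.7783 — close enough.

y_n = 1.02 m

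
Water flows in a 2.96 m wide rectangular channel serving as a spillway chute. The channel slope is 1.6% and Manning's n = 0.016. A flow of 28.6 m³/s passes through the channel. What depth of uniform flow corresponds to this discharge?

y_n = 1.49 m

Manning's equation rearranged: A R^(2/3) = nQ / (1·√S) = 0.016 × 28.6 / (√0.016) = 3.618.
Trying y = 1.89 m: A R^(2/3) = 4.941 — over.
Trying y = 1.1 m: A R^(2/3) = 2.395 — short.
Trying y = 1.49 m: A R^(2/3) = 3.616 — matches.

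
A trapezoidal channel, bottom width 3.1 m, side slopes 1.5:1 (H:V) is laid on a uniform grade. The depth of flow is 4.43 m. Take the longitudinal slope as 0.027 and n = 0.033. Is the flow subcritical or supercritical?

With bottom width b = 3.1 m and side slope z = 1.5: A = (b + zy)y = (3.1 + 1.5×4.43)×4.43 = 43.17 m²; P = b + 2y√(1+z²) = 3.1 + 2×4.43×1.803 = 19.07 m.
Hydraulic radius R = A/P = 43.17/19.07 = 2.263 m.
V = (1/n) R^(2/3) √S = (1/0.033) × 2.263^(2/3) × √0.027 = 8.584 m/s. Hydraulic depth D_h = A/T = 43.17/16.39 = 2.634 m.
Froude number Fr = V/√(g·D_h) = 8.584/√(9.81×2.634) = 1.69, which is greater than 1, so the flow is supercritical.

supercritical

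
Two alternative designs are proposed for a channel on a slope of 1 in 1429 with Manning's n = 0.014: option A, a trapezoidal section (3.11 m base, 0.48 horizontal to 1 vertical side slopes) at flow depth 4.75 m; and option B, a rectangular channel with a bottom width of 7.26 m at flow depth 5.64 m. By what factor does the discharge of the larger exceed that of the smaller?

1.78

Channel A: With bottom width b = 3.11 m and side slope z = 0.48: A = (b + zy)y = (3.11 + 0.48×4.75)×4.75 = 25.6 m²; P = b + 2y√(1+z²) = 3.11 + 2×4.75×1.109 = 13.65 m. Hydraulic radius R = A/P = 25.6/13.65 = 1.876 m. Q_A = (1/0.014)·25.6·1.876^(2/3)·√0.0006998 = 73.58 m³/s.
Channel B: Flow area A = b·y = 7.26 × 5.64 = 40.95 m². Wetted perimeter P = b + 2y = 7.26 + 2×5.64 = 18.54 m. Hydraulic radius R = A/P = 40.95/18.54 = 2.209 m. Q_B = (1/0.014)·40.95·2.209^(2/3)·√0.0006998 = 131.2 m³/s.
The larger discharge is 131.2 m³/s and the smaller is 73.58 m³/s; the ratio is 1.78.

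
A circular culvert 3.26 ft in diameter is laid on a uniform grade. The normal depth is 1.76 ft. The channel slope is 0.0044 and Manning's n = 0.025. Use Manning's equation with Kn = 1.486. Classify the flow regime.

subcritical

For a circular section of diameter D = 3.26 ft at depth y = 1.76 ft, the central angle is θ = 2 arccos(1 − 2y/D) = 3.301 rad. Then A = (D²/8)(θ − sin θ) = 4.597 ft² and P = Dθ/2 = 5.381 ft.
Hydraulic radius R = A/P = 4.597/5.381 = 0.8543 ft.
V = (1.486/n) R^(2/3) √S = (1.486/0.025) × 0.8543^(2/3) × √0.0044 = 3.55 ft/s. Hydraulic depth D_h = A/T = 4.597/3.25 = 1.415 ft.
Froude number Fr = V/√(g·D_h) = 3.55/√(32.2×1.415) = 0.526, which is less than 1, so the flow is subcritical.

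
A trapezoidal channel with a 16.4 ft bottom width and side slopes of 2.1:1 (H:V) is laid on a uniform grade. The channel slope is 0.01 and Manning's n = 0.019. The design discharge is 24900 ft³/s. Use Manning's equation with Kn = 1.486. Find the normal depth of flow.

y_n = 15.5 ft

Manning's equation rearranged: A R^(2/3) = nQ / (1.486·√S) = 0.019 × 24900 / (1.486 × √0.01) = 3184.
At y = 13.4 ft: A R^(2/3) = 2303 — low.
At y = 18.6 ft: A R^(2/3) = 4795 — high.
At y = 15.5 ft: A R^(2/3) = 3178 — close enough.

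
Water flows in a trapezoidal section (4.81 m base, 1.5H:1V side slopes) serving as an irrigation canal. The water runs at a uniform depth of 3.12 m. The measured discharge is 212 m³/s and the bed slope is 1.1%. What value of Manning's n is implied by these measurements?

n = 0.022

With bottom width b = 4.81 m and side slope z = 1.5: A = (b + zy)y = (4.81 + 1.5×3.12)×3.12 = 29.61 m²; P = b + 2y√(1+z²) = 4.81 + 2×3.12×1.803 = 16.06 m.
Hydraulic radius R = A/P = 29.61/16.06 = 1.844 m.
Rearranging Manning's equation: n = (1/Q) A R^(2/3) S^(1/2) = (1/212) × 29.61 × 1.844^(2/3) × √0.011 = 0.022.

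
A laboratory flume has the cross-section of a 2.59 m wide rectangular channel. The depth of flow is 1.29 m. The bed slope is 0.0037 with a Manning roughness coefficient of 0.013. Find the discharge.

Q = 11.7 m³/s

Flow area A = b·y = 2.59 × 1.29 = 3.341 m². Wetted perimeter P = b + 2y = 2.59 + 2×1.29 = 5.17 m.
Hydraulic radius R = A/P = 3.341/5.17 = 0.6462 m.
Manning's equation: Q = (1/n) A R^(2/3) S^(1/2) = (1/0.013) × 3.341 × 0.6462^(2/3) × 0.0037^(1/2) = 11.7 m³/s.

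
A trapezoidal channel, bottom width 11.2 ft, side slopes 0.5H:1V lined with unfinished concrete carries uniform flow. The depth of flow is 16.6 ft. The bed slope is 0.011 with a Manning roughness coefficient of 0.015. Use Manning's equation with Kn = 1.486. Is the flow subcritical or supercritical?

supercritical

With bottom width b = 11.2 ft and side slope z = 0.5: A = (b + zy)y = (11.2 + 0.5×16.6)×16.6 = 323.7 ft²; P = b + 2y√(1+z²) = 11.2 + 2×16.6×1.118 = 48.32 ft.
Hydraulic radius R = A/P = 323.7/48.32 = 6.699 ft.
V = (1.486/n) R^(2/3) √S = (1.486/0.015) × 6.699^(2/3) × √0.011 = 36.92 ft/s. Hydraulic depth D_h = A/T = 323.7/27.8 = 11.64 ft.
Froude number Fr = V/√(g·D_h) = 36.92/√(32.2×11.64) = 1.91, which is greater than 1, so the flow is supercritical.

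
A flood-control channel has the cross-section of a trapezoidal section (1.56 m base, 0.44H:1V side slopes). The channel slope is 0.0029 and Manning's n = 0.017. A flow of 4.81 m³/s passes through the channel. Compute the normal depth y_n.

y_n = 1.09 m

Manning's equation rearranged: A R^(2/3) = nQ / (1·√S) = 0.017 × 4.81 / (√0.0029) = 1.518.
At y = 1.39 m: A R^(2/3) = 2.28 — over.
At y = 0.839 m: A R^(2/3) = 0.9881 — short.
At y = 1.09 m: A R^(2/3) = 1.518 — ≈ 1.518.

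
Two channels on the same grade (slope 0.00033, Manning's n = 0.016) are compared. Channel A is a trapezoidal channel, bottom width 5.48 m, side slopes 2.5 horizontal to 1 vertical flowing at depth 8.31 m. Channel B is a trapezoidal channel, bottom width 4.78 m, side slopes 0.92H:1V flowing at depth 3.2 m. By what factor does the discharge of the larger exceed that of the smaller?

15.7

Channel A: With bottom width b = 5.48 m and side slope z = 2.5: A = (b + zy)y = (5.48 + 2.5×8.31)×8.31 = 218.2 m²; P = b + 2y√(1+z²) = 5.48 + 2×8.31×2.693 = 50.23 m. Hydraulic radius R = A/P = 218.2/50.23 = 4.344 m. Q_A = (1/0.016)·218.2·4.344^(2/3)·√0.00033 = 659.4 m³/s.
Channel B: With bottom width b = 4.78 m and side slope z = 0.92: A = (b + zy)y = (4.78 + 0.92×3.2)×3.2 = 24.72 m²; P = b + 2y√(1+z²) = 4.78 + 2×3.2×1.359 = 13.48 m. Hydraulic radius R = A/P = 24.72/13.48 = 1.834 m. Q_B = (1/0.016)·24.72·1.834^(2/3)·√0.00033 = 42.05 m³/s.
The larger discharge is 659.4 m³/s and the smaller is 42.05 m³/s; the ratio is 15.7.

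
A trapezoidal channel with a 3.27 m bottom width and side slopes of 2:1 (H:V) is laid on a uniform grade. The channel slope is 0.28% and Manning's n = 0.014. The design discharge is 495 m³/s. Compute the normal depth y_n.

Manning's equation rearranged: A R^(2/3) = nQ / (1·√S) = 0.014 × 495 / (√0.0028) = 131.
Trying y = 5.68 m: A R^(2/3) = 168.9 — high.
Trying y = 3.69 m: A R^(2/3) = 62.12 — low.
Trying y = 5.1 m: A R^(2/3) = 131 — ≈ 131.

y_n = 5.1 m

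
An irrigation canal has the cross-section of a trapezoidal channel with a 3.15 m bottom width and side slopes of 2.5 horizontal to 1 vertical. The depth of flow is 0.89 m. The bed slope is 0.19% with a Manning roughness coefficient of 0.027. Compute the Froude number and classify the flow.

subcritical

With bottom width b = 3.15 m and side slope z = 2.5: A = (b + zy)y = (3.15 + 2.5×0.89)×0.89 = 4.784 m²; P = b + 2y√(1+z²) = 3.15 + 2×0.89×2.693 = 7.943 m.
Hydraulic radius R = A/P = 4.784/7.943 = 0.6023 m.
V = (1/n) R^(2/3) √S = (1/0.027) × 0.6023^(2/3) × √0.0019 = 1.151 m/s. Hydraulic depth D_h = A/T = 4.784/7.6 = 0.6294 m.
Froude number Fr = V/√(g·D_h) = 1.151/√(9.81×0.6294) = 0.463, which is less than 1, so the flow is subcritical.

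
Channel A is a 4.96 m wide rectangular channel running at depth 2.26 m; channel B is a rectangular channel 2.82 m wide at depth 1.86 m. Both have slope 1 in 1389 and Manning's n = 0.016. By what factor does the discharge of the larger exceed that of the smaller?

2.77

Channel A: Flow area A = b·y = 4.96 × 2.26 = 11.21 m². Wetted perimeter P = b + 2y = 4.96 + 2×2.26 = 9.48 m. Hydraulic radius R = A/P = 11.21/9.48 = 1.182 m. Q_A = (1/0.016)·11.21·1.182^(2/3)·√0.0007199 = 21.02 m³/s.
Channel B: Flow area A = b·y = 2.82 × 1.86 = 5.245 m². Wetted perimeter P = b + 2y = 2.82 + 2×1.86 = 6.54 m. Hydraulic radius R = A/P = 5.245/6.54 = 0.802 m. Q_B = (1/0.016)·5.245·0.802^(2/3)·√0.0007199 = 7.593 m³/s.
The larger discharge is 21.02 m³/s and the smaller is 7.593 m³/s; the ratio is 2.77.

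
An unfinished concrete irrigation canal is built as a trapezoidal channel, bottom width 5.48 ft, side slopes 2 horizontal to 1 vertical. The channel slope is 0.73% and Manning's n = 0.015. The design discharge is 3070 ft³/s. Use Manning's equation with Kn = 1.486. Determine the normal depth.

Manning's equation rearranged: A R^(2/3) = nQ / (1.486·√S) = 0.015 × 3070 / (1.486 × √0.0073) = 362.7.
Try y = 9.29 ft: A R^(2/3) = 631.9 — over.
Try y = 5.82 ft: A R^(2/3) = 214.7 — short.
Try y = 7.33 ft: A R^(2/3) = 363.2 — close enough.

y_n = 7.33 ft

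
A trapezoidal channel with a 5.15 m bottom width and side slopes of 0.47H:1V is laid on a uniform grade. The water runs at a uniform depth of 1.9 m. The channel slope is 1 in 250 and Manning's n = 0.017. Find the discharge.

Q = 49 m³/s

With bottom width b = 5.15 m and side slope z = 0.47: A = (b + zy)y = (5.15 + 0.47×1.9)×1.9 = 11.48 m²; P = b + 2y√(1+z²) = 5.15 + 2×1.9×1.105 = 9.349 m.
Hydraulic radius R = A/P = 11.48/9.349 = 1.228 m.
Manning's equation: Q = (1/n) A R^(2/3) S^(1/2) = (1/0.017) × 11.48 × 1.228^(2/3) × 0.004^(1/2) = 49 m³/s.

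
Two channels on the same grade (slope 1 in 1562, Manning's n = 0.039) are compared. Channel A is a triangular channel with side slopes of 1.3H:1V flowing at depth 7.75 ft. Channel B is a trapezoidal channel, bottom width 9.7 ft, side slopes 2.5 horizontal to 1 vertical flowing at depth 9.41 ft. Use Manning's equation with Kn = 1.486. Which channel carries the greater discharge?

channel B

Channel A: For a triangular section with side slope z = 1.3: A = zy² = 1.3×7.75² = 78.08 ft²; P = 2y√(1+z²) = 2×7.75×1.64 = 25.42 ft. Hydraulic radius R = A/P = 78.08/25.42 = 3.071 ft. Q_A = (1.486/0.039)·78.08·3.071^(2/3)·√0.0006402 = 159.1 ft³/s.
Channel B: With bottom width b = 9.7 ft and side slope z = 2.5: A = (b + zy)y = (9.7 + 2.5×9.41)×9.41 = 312.6 ft²; P = b + 2y√(1+z²) = 9.7 + 2×9.41×2.693 = 60.37 ft. Hydraulic radius R = A/P = 312.6/60.37 = 5.178 ft. Q_B = (1.486/0.039)·312.6·5.178^(2/3)·√0.0006402 = 902.2 ft³/s.
Q_A = 159.1 ft³/s vs Q_B = 902.2 ft³/s, so channel B carries more.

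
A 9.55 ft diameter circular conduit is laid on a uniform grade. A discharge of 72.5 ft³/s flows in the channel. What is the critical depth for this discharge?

y_c = 1.99 ft

At critical depth, Q² T / (g A³) = 1, i.e. A³/T = Q²/g = 72.5²/32.2 = 163.2.
Try y = 1.39 ft: A³/T = 39.83 — short.
Try y = 1.99 ft: A³/T = 163 — ≈ 163.2.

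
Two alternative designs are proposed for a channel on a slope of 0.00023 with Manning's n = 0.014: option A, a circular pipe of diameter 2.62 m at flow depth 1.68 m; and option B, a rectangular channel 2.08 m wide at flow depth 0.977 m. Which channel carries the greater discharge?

Channel A: For a circular section of diameter D = 2.62 m at depth y = 1.68 m, the central angle is θ = 2 arccos(1 − 2y/D) = 3.714 rad. Then A = (D²/8)(θ − sin θ) = 3.652 m² and P = Dθ/2 = 4.866 m. Hydraulic radius R = A/P = 3.652/4.866 = 0.7506 m. Q_A = (1/0.014)·3.652·0.7506^(2/3)·√0.00023 = 3.267 m³/s.
Channel B: Flow area A = b·y = 2.08 × 0.977 = 2.032 m². Wetted perimeter P = b + 2y = 2.08 + 2×0.977 = 4.034 m. Hydraulic radius R = A/P = 2.032/4.034 = 0.5038 m. Q_B = (1/0.014)·2.032·0.5038^(2/3)·√0.00023 = 1.394 m³/s.
Q_A = 3.267 m³/s vs Q_B = 1.394 m³/s, so channel A carries more.

channel A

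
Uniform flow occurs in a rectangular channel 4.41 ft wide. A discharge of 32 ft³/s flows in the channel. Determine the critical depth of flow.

For a rectangular channel, critical depth y_c = (q²/g)^(1/3) where q = Q/b = 32/4.41 = 7.256 ft²/s.
So y_c = (7.256²/32.2)^(1/3) = 1.18 ft.

y_c = 1.18 ft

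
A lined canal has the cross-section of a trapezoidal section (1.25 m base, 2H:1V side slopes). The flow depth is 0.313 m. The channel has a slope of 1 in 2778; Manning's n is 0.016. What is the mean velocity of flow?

With bottom width b = 1.25 m and side slope z = 2: A = (b + zy)y = (1.25 + 2×0.313)×0.313 = 0.5872 m²; P = b + 2y√(1+z²) = 1.25 + 2×0.313×2.236 = 2.65 m.
Hydraulic radius R = A/P = 0.5872/2.65 = 0.2216 m.
From Manning's equation, V = (1/n) R^(2/3) S^(1/2) = (1/0.016) × 0.2216^(2/3) × 0.00036^(1/2) = 0.434 m/s.

V = 0.434 m/s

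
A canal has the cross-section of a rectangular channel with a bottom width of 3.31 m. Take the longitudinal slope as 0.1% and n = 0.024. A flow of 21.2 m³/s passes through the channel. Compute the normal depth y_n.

Manning's equation rearranged: A R^(2/3) = nQ / (1·√S) = 0.024 × 21.2 / (√0.001) = 16.09.
At y = 3.03 m: A R^(2/3) = 10.49 — short.
At y = 5.44 m: A R^(2/3) = 21.11 — over.
At y = 4.31 m: A R^(2/3) = 16.07 — close enough.

y_n = 4.31 m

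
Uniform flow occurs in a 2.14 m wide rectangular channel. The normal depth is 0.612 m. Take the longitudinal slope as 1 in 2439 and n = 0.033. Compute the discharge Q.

Flow area A = b·y = 2.14 × 0.612 = 1.31 m². Wetted perimeter P = b + 2y = 2.14 + 2×0.612 = 3.364 m.
Hydraulic radius R = A/P = 1.31/3.364 = 0.3893 m.
Manning's equation: Q = (1/n) A R^(2/3) S^(1/2) = (1/0.033) × 1.31 × 0.3893^(2/3) × 0.00041^(1/2) = 0.428 m³/s.

Q = 0.428 m³/s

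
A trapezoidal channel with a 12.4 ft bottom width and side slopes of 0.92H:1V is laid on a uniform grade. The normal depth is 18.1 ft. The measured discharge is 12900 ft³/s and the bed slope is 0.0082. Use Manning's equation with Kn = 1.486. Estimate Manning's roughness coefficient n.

n = 0.0229

With bottom width b = 12.4 ft and side slope z = 0.92: A = (b + zy)y = (12.4 + 0.92×18.1)×18.1 = 525.8 ft²; P = b + 2y√(1+z²) = 12.4 + 2×18.1×1.359 = 61.59 ft.
Hydraulic radius R = A/P = 525.8/61.59 = 8.538 ft.
Rearranging Manning's equation: n = (1.486/Q) A R^(2/3) S^(1/2) = (1.486/12900) × 525.8 × 8.538^(2/3) × √0.0082 = 0.0229.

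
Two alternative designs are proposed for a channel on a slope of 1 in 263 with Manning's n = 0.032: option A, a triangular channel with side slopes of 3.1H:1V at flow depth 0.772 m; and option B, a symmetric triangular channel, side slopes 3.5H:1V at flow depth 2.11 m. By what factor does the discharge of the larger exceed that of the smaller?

16.6

Channel A: For a triangular section with side slope z = 3.1: A = zy² = 3.1×0.772² = 1.848 m²; P = 2y√(1+z²) = 2×0.772×3.257 = 5.029 m. Hydraulic radius R = A/P = 1.848/5.029 = 0.3674 m. Q_A = (1/0.032)·1.848·0.3674^(2/3)·√0.003802 = 1.826 m³/s.
Channel B: For a triangular section with side slope z = 3.5: A = zy² = 3.5×2.11² = 15.58 m²; P = 2y√(1+z²) = 2×2.11×3.64 = 15.36 m. Hydraulic radius R = A/P = 15.58/15.36 = 1.014 m. Q_B = (1/0.032)·15.58·1.014^(2/3)·√0.003802 = 30.31 m³/s.
The larger discharge is 30.31 m³/s and the smaller is 1.826 m³/s; the ratio is 16.6.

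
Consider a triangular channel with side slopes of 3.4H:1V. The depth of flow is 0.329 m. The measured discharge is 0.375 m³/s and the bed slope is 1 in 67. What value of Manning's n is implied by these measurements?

n = 0.035

For a triangular section with side slope z = 3.4: A = zy² = 3.4×0.329² = 0.368 m²; P = 2y√(1+z²) = 2×0.329×3.544 = 2.332 m.
Hydraulic radius R = A/P = 0.368/2.332 = 0.1578 m.
Rearranging Manning's equation: n = (1/Q) A R^(2/3) S^(1/2) = (1/0.375) × 0.368 × 0.1578^(2/3) × √0.01493 = 0.035.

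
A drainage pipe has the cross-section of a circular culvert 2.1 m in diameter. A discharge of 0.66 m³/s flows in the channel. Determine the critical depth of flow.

At critical depth, Q² T / (g A³) = 1, i.e. A³/T = Q²/g = 0.66²/9.81 = 0.0444.
Trying y = 0.292 m: A³/T = 0.0171 — low.
Trying y = 0.47 m: A³/T = 0.1108 — high.
Trying y = 0.372 m: A³/T = 0.04435 — ≈ 0.0444.

y_c = 0.372 m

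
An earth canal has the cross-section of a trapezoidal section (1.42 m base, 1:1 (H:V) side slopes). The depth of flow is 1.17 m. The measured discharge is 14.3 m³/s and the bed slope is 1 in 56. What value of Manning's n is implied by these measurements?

n = 0.021

With bottom width b = 1.42 m and side slope z = 1: A = (b + zy)y = (1.42 + 1×1.17)×1.17 = 3.03 m²; P = b + 2y√(1+z²) = 1.42 + 2×1.17×1.414 = 4.729 m.
Hydraulic radius R = A/P = 3.03/4.729 = 0.6408 m.
Rearranging Manning's equation: n = (1/Q) A R^(2/3) S^(1/2) = (1/14.3) × 3.03 × 0.6408^(2/3) × √0.01786 = 0.021.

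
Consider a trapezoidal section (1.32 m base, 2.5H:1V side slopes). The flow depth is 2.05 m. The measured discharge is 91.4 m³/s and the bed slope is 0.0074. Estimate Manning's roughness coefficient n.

With bottom width b = 1.32 m and side slope z = 2.5: A = (b + zy)y = (1.32 + 2.5×2.05)×2.05 = 13.21 m²; P = b + 2y√(1+z²) = 1.32 + 2×2.05×2.693 = 12.36 m.
Hydraulic radius R = A/P = 13.21/12.36 = 1.069 m.
Rearranging Manning's equation: n = (1/Q) A R^(2/3) S^(1/2) = (1/91.4) × 13.21 × 1.069^(2/3) × √0.0074 = 0.013.

n = 0.013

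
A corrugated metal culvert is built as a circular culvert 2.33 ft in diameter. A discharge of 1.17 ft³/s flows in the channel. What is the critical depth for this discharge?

y_c = 0.358 ft

At critical depth, Q² T / (g A³) = 1, i.e. A³/T = Q²/g = 1.17²/32.2 = 0.04251.
Trying y = 0.266 ft: A³/T = 0.0132 — low.
Trying y = 0.405 ft: A³/T = 0.06922 — high.
Trying y = 0.358 ft: A³/T = 0.04262 — matches.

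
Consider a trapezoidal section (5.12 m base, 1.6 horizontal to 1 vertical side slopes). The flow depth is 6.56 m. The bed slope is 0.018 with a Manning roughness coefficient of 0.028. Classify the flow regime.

supercritical

With bottom width b = 5.12 m and side slope z = 1.6: A = (b + zy)y = (5.12 + 1.6×6.56)×6.56 = 102.4 m²; P = b + 2y√(1+z²) = 5.12 + 2×6.56×1.887 = 29.87 m.
Hydraulic radius R = A/P = 102.4/29.87 = 3.429 m.
V = (1/n) R^(2/3) √S = (1/0.028) × 3.429^(2/3) × √0.018 = 10.9 m/s. Hydraulic depth D_h = A/T = 102.4/26.11 = 3.923 m.
Froude number Fr = V/√(g·D_h) = 10.9/√(9.81×3.923) = 1.76, which is greater than 1, so the flow is supercritical.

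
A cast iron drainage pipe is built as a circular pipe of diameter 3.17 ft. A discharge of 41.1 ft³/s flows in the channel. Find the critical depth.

At critical depth, Q² T / (g A³) = 1, i.e. A³/T = Q²/g = 41.1²/32.2 = 52.46.
At y = 1.48 ft: A³/T = 14.92 — too small.
At y = 2.27 ft: A³/T = 77.39 — too large.
At y = 2.06 ft: A³/T = 52.91 — close enough.

y_c = 2.06 ft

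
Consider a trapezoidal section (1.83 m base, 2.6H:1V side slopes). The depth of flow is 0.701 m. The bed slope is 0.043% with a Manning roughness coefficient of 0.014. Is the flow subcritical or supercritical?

subcritical

With bottom width b = 1.83 m and side slope z = 2.6: A = (b + zy)y = (1.83 + 2.6×0.701)×0.701 = 2.56 m²; P = b + 2y√(1+z²) = 1.83 + 2×0.701×2.786 = 5.736 m.
Hydraulic radius R = A/P = 2.56/5.736 = 0.4464 m.
V = (1/n) R^(2/3) √S = (1/0.014) × 0.4464^(2/3) × √0.00043 = 0.8652 m/s. Hydraulic depth D_h = A/T = 2.56/5.475 = 0.4676 m.
Froude number Fr = V/√(g·D_h) = 0.8652/√(9.81×0.4676) = 0.404, which is less than 1, so the flow is subcritical.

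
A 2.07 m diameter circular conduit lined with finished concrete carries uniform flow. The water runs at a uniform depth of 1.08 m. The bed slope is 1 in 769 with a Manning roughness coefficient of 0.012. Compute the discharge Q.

For a circular section of diameter D = 2.07 m at depth y = 1.08 m, the central angle is θ = 2 arccos(1 − 2y/D) = 3.229 rad. Then A = (D²/8)(θ − sin θ) = 1.776 m² and P = Dθ/2 = 3.342 m.
Hydraulic radius R = A/P = 1.776/3.342 = 0.5314 m.
Manning's equation: Q = (1/n) A R^(2/3) S^(1/2) = (1/0.012) × 1.776 × 0.5314^(2/3) × 0.0013^(1/2) = 3.5 m³/s.

Q = 3.5 m³/s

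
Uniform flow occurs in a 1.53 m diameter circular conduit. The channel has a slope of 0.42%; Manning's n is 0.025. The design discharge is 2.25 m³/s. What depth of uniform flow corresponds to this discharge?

y_n = 1.13 m

Manning's equation rearranged: A R^(2/3) = nQ / (1·√S) = 0.025 × 2.25 / (√0.0042) = 0.868.
Trying y = 1.25 m: A R^(2/3) = 0.966 — over.
Trying y = 1.13 m: A R^(2/3) = 0.8675 — close enough.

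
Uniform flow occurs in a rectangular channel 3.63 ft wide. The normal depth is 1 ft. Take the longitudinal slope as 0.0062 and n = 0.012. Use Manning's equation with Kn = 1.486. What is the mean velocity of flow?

Flow area A = b·y = 3.63 × 1 = 3.63 ft². Wetted perimeter P = b + 2y = 3.63 + 2×1 = 5.63 ft.
Hydraulic radius R = A/P = 3.63/5.63 = 0.6448 ft.
From Manning's equation, V = (1.486/n) R^(2/3) S^(1/2) = (1.486/0.012) × 0.6448^(2/3) × 0.0062^(1/2) = 7.28 ft/s.

V = 7.28 ft/s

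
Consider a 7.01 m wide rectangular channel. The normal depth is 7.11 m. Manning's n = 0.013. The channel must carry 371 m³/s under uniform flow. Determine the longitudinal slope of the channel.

Flow area A = b·y = 7.01 × 7.11 = 49.84 m². Wetted perimeter P = b + 2y = 7.01 + 2×7.11 = 21.23 m.
Hydraulic radius R = A/P = 49.84/21.23 = 2.348 m.
From Manning's equation, S = [nQ / (1 A R^(2/3))]² = [0.013 × 371 / (1 × 49.84 × 2.348^(2/3))]² = 0.003.

S = 0.003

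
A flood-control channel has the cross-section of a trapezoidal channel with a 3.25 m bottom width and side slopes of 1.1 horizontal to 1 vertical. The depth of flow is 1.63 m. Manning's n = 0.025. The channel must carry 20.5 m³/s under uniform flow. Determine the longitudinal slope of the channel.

With bottom width b = 3.25 m and side slope z = 1.1: A = (b + zy)y = (3.25 + 1.1×1.63)×1.63 = 8.22 m²; P = b + 2y√(1+z²) = 3.25 + 2×1.63×1.487 = 8.096 m.
Hydraulic radius R = A/P = 8.22/8.096 = 1.015 m.
From Manning's equation, S = [nQ / (1 A R^(2/3))]² = [0.025 × 20.5 / (1 × 8.22 × 1.015^(2/3))]² = 0.00381.

S = 0.00381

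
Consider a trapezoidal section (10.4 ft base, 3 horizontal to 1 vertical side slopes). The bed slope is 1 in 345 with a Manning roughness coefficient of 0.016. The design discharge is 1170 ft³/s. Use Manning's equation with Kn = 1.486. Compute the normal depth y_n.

Manning's equation rearranged: A R^(2/3) = nQ / (1.486·√S) = 0.016 × 1170 / (1.486 × √0.002899) = 234.
Trying y = 3.78 ft: A R^(2/3) = 147.1 — too small.
Trying y = 5.83 ft: A R^(2/3) = 370.5 — too large.
Trying y = 4.71 ft: A R^(2/3) = 233.6 — matches.

y_n = 4.71 ft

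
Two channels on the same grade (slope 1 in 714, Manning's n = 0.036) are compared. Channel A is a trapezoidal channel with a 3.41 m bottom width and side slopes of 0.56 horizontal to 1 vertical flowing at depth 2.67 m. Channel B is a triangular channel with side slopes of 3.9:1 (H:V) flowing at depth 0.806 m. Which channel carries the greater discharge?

Channel A: With bottom width b = 3.41 m and side slope z = 0.56: A = (b + zy)y = (3.41 + 0.56×2.67)×2.67 = 13.1 m²; P = b + 2y√(1+z²) = 3.41 + 2×2.67×1.146 = 9.53 m. Hydraulic radius R = A/P = 13.1/9.53 = 1.374 m. Q_A = (1/0.036)·13.1·1.374^(2/3)·√0.001401 = 16.83 m³/s.
Channel B: For a triangular section with side slope z = 3.9: A = zy² = 3.9×0.806² = 2.534 m²; P = 2y√(1+z²) = 2×0.806×4.026 = 6.49 m. Hydraulic radius R = A/P = 2.534/6.49 = 0.3904 m. Q_B = (1/0.036)·2.534·0.3904^(2/3)·√0.001401 = 1.407 m³/s.
Q_A = 16.83 m³/s vs Q_B = 1.407 m³/s, so channel A carries more.

channel A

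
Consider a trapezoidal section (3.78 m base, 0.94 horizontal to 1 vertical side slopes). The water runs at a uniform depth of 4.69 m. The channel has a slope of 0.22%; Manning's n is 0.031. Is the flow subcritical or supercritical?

subcritical

With bottom width b = 3.78 m and side slope z = 0.94: A = (b + zy)y = (3.78 + 0.94×4.69)×4.69 = 38.4 m²; P = b + 2y√(1+z²) = 3.78 + 2×4.69×1.372 = 16.65 m.
Hydraulic radius R = A/P = 38.4/16.65 = 2.306 m.
V = (1/n) R^(2/3) √S = (1/0.031) × 2.306^(2/3) × √0.0022 = 2.641 m/s. Hydraulic depth D_h = A/T = 38.4/12.6 = 3.049 m.
Froude number Fr = V/√(g·D_h) = 2.641/√(9.81×3.049) = 0.483, which is less than 1, so the flow is subcritical.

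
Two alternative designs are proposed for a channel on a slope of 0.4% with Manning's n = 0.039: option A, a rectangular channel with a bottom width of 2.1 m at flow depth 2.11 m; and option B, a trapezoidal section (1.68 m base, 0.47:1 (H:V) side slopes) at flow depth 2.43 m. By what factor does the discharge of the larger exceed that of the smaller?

Channel A: Flow area A = b·y = 2.1 × 2.11 = 4.431 m². Wetted perimeter P = b + 2y = 2.1 + 2×2.11 = 6.32 m. Hydraulic radius R = A/P = 4.431/6.32 = 0.7011 m. Q_A = (1/0.039)·4.431·0.7011^(2/3)·√0.004 = 5.671 m³/s.
Channel B: With bottom width b = 1.68 m and side slope z = 0.47: A = (b + zy)y = (1.68 + 0.47×2.43)×2.43 = 6.858 m²; P = b + 2y√(1+z²) = 1.68 + 2×2.43×1.105 = 7.05 m. Hydraulic radius R = A/P = 6.858/7.05 = 0.9727 m. Q_B = (1/0.039)·6.858·0.9727^(2/3)·√0.004 = 10.92 m³/s.
The larger discharge is 10.92 m³/s and the smaller is 5.671 m³/s; the ratio is 1.93.

1.93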